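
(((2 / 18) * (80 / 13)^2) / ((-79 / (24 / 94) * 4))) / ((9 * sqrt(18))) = -3200 * sqrt(2) / 50827257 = -0.00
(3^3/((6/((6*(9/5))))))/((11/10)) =486/11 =44.18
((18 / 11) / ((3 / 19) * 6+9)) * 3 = 38 / 77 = 0.49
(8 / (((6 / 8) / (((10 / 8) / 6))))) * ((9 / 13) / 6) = 10 / 39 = 0.26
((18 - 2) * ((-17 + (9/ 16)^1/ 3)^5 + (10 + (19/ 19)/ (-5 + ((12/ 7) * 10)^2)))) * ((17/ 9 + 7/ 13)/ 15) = -471851275598427347/ 135670579200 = -3477918.93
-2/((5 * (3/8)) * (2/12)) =-32/5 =-6.40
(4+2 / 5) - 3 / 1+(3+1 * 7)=57 / 5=11.40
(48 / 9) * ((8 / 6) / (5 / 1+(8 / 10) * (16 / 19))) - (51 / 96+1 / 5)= 405233 / 776160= 0.52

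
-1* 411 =-411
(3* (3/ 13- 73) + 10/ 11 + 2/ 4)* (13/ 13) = -62033/ 286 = -216.90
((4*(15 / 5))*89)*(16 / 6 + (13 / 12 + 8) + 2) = 14685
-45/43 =-1.05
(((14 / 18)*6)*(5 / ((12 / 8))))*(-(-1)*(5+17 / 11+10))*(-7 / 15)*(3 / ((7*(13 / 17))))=-6664 / 99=-67.31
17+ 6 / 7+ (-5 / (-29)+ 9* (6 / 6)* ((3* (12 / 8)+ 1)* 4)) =216.03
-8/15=-0.53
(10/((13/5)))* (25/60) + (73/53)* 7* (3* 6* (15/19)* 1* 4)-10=42387055/78546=539.65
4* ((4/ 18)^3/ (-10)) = -0.00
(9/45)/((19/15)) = 3/19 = 0.16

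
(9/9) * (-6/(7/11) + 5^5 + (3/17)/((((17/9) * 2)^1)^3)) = 14572091221/4677176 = 3115.57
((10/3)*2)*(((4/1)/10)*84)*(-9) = -2016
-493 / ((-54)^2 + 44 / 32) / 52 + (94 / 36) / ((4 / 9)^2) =128309609 / 9709024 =13.22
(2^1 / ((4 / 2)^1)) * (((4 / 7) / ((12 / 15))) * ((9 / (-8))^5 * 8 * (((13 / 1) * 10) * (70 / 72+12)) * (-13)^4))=-28440923129775 / 57344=-495970339.18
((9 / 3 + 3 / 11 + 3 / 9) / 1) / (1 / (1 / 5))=119 / 165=0.72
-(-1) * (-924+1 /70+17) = -63489 /70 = -906.99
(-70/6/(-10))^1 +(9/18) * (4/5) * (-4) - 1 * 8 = -253/30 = -8.43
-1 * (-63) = 63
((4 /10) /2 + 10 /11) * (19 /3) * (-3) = -21.07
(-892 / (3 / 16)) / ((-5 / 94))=1341568 / 15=89437.87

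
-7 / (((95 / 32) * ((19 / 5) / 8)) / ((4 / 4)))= -1792 / 361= -4.96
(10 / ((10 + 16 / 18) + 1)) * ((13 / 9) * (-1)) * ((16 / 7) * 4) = -8320 / 749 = -11.11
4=4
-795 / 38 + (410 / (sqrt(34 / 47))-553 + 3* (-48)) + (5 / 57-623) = -8045 / 6 + 205* sqrt(1598) / 17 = -858.78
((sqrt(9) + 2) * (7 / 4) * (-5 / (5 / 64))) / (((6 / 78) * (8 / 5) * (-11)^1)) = 4550 / 11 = 413.64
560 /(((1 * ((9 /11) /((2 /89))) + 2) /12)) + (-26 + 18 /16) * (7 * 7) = -1043.92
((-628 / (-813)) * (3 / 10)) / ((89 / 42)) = 13188 / 120595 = 0.11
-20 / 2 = -10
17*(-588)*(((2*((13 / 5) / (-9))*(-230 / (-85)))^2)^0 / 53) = -9996 / 53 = -188.60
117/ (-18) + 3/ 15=-63/ 10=-6.30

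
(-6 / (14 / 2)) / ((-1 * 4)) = 3 / 14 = 0.21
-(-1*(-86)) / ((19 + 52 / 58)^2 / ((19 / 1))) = -4.13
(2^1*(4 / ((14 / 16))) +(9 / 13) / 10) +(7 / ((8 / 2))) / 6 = 9.50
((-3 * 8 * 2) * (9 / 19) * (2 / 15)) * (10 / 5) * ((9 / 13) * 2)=-10368 / 1235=-8.40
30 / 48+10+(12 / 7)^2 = 5317 / 392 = 13.56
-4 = -4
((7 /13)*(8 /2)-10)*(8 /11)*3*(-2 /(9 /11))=544 /13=41.85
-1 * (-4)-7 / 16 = 3.56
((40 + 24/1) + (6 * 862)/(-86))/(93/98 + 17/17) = 16268/8213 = 1.98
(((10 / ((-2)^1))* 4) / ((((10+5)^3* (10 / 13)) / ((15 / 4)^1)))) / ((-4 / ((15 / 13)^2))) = 1 / 104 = 0.01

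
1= 1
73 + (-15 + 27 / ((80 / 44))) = 1457 / 20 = 72.85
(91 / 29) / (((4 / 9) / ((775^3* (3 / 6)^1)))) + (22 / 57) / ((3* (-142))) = 1643240099.68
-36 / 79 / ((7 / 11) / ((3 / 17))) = -0.13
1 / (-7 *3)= -1 / 21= -0.05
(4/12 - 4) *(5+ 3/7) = -418/21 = -19.90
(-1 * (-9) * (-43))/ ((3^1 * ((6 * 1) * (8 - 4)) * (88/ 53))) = -2279/ 704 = -3.24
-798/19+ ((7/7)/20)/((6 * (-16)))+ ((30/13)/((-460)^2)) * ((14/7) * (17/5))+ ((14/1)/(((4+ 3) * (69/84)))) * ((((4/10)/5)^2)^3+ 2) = -23938975067015081/644718750000000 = -37.13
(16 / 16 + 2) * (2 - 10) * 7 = -168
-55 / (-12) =55 / 12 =4.58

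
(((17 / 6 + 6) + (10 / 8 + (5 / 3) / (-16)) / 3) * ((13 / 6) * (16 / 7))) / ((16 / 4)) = 17251 / 1512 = 11.41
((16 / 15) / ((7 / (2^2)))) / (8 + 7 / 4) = 256 / 4095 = 0.06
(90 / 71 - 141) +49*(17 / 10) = -40067 / 710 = -56.43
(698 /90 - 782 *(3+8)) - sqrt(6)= -386741 /45 - sqrt(6)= -8596.69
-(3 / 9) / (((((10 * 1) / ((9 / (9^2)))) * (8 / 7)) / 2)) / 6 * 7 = -49 / 6480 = -0.01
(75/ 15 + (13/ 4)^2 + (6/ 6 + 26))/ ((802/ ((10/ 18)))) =1135/ 38496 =0.03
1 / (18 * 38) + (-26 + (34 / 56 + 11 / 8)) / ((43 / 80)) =-9199499 / 205884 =-44.68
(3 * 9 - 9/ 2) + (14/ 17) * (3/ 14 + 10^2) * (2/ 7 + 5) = 109177/ 238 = 458.73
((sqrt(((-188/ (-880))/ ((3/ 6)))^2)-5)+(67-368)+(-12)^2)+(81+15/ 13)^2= 122465003/ 18590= 6587.68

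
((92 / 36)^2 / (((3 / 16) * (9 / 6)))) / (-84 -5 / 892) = -15099776 / 54626157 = -0.28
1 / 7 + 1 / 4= 0.39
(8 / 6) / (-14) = -2 / 21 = -0.10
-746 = -746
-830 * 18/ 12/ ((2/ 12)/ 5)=-37350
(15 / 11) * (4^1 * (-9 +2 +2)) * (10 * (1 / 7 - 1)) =18000 / 77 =233.77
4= 4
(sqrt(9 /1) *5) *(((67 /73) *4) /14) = 2010 /511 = 3.93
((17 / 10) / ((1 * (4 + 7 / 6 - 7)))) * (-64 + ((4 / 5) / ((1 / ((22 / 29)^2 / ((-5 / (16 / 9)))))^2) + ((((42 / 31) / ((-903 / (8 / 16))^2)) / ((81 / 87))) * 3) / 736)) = 4599313465513056283877 / 77541270624722520000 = 59.31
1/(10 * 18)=1/180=0.01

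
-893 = -893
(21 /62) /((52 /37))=777 /3224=0.24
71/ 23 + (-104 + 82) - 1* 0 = -435/ 23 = -18.91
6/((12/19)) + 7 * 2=47/2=23.50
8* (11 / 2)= 44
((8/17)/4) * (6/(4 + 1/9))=0.17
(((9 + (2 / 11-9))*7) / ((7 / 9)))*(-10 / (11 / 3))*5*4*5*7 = -3123.97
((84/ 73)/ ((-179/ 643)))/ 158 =-27006/ 1032293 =-0.03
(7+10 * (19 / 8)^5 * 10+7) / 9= 62017163 / 73728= 841.16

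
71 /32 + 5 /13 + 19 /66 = 39691 /13728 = 2.89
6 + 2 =8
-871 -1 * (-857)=-14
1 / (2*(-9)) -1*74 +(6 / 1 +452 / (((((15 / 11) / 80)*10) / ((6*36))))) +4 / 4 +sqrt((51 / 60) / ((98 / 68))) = 572708.11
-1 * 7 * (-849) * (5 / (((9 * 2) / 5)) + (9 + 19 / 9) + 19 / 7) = 180837 / 2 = 90418.50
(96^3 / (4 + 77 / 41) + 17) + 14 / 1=36281647 / 241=150546.25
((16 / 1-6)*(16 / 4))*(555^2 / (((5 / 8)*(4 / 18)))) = 88711200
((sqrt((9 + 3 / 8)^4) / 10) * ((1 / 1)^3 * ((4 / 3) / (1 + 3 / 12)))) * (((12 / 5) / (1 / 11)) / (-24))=-165 / 16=-10.31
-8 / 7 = -1.14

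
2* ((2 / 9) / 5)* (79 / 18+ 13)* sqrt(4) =3.09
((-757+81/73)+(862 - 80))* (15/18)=4765/219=21.76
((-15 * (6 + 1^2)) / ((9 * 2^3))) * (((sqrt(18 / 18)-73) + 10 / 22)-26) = 37555 / 264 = 142.25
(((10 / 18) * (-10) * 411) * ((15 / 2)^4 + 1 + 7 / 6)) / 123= -520528075 / 8856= -58776.88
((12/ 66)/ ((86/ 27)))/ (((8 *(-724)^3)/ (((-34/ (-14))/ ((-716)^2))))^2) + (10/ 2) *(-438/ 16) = -7685016660434640391538819731260694917/ 56146240441531619298913751461265408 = -136.88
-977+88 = -889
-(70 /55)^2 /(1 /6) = -1176 /121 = -9.72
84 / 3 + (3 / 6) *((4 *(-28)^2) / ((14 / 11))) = 1260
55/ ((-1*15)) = -11/ 3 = -3.67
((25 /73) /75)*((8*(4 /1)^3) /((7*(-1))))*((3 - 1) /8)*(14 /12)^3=-784 /5913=-0.13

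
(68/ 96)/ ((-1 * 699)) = -17/ 16776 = -0.00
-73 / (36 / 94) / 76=-3431 / 1368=-2.51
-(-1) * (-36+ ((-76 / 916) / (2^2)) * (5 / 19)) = -32981 / 916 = -36.01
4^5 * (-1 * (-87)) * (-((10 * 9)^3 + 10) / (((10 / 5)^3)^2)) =-1014781920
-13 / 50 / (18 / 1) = -13 / 900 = -0.01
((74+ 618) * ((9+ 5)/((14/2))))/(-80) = -173/10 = -17.30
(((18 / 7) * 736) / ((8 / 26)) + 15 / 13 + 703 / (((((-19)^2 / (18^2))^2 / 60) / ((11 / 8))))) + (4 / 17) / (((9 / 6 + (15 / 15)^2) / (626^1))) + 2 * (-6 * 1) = 2807477743867 / 53054365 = 52917.00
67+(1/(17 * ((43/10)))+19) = 62876/731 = 86.01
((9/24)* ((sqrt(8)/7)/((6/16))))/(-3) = -2* sqrt(2)/21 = -0.13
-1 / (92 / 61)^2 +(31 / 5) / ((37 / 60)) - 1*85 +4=-22355677 / 313168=-71.39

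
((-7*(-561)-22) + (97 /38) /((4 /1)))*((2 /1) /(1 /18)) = 5342913 /38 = 140602.97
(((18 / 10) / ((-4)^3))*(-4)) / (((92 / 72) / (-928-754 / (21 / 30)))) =-284229 / 1610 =-176.54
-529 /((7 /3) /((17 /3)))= -1284.71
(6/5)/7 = 6/35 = 0.17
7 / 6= 1.17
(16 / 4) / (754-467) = 4 / 287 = 0.01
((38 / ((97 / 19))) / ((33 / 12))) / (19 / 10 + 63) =0.04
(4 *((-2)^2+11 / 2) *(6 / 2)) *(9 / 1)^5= 6731586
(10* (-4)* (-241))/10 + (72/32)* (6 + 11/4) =15739/16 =983.69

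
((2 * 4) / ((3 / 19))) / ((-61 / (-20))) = 3040 / 183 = 16.61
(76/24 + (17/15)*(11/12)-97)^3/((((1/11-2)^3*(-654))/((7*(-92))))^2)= -4367121012294634137863/272880635416578000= -16003.78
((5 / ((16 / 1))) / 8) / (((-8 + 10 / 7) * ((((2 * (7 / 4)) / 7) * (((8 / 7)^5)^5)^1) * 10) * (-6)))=9387480337647754305649 / 1334654104854550608875618304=0.00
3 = 3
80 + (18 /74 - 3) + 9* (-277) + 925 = -55158 /37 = -1490.76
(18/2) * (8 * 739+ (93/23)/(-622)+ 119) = 54278.94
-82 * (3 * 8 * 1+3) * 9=-19926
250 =250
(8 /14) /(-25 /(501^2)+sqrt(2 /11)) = 1.34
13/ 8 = 1.62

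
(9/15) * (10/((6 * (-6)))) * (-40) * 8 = 160/3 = 53.33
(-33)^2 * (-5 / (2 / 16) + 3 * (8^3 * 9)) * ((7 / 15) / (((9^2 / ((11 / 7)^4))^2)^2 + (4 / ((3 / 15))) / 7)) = 11265771336629007053913288 / 50074499131455843707335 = 224.98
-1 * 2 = -2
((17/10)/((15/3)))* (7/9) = 119/450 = 0.26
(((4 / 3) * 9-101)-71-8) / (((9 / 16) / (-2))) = 597.33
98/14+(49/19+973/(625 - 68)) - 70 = -58.67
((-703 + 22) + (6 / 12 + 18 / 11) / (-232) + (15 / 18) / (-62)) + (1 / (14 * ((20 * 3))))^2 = -4751957020211 / 6977678400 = -681.02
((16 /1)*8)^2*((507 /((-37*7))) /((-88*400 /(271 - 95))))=1038336 /6475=160.36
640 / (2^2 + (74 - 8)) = 64 / 7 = 9.14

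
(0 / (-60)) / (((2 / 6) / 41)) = 0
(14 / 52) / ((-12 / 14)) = -49 / 156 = -0.31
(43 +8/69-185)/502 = -4895/17319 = -0.28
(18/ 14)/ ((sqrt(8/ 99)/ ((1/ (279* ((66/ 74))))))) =37* sqrt(22)/ 9548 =0.02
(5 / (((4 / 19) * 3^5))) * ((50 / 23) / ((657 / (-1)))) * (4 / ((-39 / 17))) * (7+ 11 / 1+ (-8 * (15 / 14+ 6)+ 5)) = -18976250 / 1002448629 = -0.02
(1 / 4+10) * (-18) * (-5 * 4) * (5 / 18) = 1025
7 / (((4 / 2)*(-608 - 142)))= -7 / 1500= -0.00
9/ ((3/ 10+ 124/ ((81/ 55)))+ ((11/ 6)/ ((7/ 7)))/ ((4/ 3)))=29160/ 278227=0.10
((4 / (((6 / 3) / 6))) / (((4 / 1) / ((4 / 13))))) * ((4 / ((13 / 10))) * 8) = 3840 / 169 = 22.72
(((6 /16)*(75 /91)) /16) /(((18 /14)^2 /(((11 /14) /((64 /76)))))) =5225 /479232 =0.01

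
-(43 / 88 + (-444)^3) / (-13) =-7702497749 / 1144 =-6732952.58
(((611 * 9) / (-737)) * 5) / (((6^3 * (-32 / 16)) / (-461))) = -1408355 / 35376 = -39.81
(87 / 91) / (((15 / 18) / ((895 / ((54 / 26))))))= 10382 / 21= 494.38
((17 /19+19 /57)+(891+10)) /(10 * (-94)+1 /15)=-257135 /267881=-0.96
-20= -20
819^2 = 670761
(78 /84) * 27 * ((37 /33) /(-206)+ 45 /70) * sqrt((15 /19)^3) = 11.21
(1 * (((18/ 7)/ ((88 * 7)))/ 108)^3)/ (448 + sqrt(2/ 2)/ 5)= 5/ 38808947446714368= 0.00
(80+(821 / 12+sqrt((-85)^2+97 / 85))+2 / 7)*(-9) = -37473 / 28 -9*sqrt(52208870) / 85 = -2103.38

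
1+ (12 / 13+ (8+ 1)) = 142 / 13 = 10.92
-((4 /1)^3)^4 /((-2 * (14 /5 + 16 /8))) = 5242880 /3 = 1747626.67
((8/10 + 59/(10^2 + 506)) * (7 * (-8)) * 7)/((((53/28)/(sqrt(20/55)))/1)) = -112.06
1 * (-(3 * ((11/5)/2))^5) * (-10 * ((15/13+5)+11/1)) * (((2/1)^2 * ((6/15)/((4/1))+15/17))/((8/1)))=1457441170713/44200000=32973.78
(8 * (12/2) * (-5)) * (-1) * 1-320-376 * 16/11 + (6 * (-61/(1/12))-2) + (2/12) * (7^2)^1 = -330841/66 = -5012.74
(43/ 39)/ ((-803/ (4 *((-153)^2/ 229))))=-1342116/ 2390531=-0.56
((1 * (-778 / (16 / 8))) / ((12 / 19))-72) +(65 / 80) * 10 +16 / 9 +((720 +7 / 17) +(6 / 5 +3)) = 285179 / 6120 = 46.60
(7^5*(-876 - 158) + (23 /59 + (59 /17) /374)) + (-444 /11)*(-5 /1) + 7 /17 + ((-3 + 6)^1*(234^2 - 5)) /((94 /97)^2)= -28510890887879745 /1657288996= -17203330.84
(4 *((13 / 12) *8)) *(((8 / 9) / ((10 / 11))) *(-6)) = -9152 / 45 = -203.38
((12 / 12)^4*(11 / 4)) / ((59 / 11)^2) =1331 / 13924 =0.10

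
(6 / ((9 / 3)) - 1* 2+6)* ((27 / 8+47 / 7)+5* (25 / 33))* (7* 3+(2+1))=1998.31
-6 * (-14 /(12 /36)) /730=126 /365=0.35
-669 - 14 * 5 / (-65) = -8683 / 13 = -667.92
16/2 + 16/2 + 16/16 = 17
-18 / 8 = -9 / 4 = -2.25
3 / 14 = 0.21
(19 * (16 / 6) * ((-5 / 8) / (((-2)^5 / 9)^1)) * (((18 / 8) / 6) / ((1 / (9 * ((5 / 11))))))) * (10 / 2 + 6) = 38475 / 256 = 150.29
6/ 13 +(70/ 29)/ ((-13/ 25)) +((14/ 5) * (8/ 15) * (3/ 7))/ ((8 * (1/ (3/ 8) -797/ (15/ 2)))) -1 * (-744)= 361190663/ 488215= 739.82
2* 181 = 362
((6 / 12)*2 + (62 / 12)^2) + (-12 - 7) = 313 / 36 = 8.69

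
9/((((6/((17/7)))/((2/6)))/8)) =68/7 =9.71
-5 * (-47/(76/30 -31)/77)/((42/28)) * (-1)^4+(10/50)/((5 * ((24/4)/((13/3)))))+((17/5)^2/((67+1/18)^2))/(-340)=-270024766987/6339671241750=-0.04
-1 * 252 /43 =-252 /43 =-5.86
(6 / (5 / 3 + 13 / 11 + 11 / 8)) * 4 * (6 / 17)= 38016 / 18955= 2.01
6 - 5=1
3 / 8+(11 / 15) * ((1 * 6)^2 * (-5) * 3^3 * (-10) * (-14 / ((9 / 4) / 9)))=-15966717 / 8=-1995839.62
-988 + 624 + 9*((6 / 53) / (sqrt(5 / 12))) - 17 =-381 + 108*sqrt(15) / 265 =-379.42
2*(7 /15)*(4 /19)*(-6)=-112 /95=-1.18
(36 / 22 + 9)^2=113.13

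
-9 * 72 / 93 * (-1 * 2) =13.94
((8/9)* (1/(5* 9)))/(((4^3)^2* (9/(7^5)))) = 16807/1866240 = 0.01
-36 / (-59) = 36 / 59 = 0.61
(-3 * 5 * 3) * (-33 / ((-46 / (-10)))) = 7425 / 23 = 322.83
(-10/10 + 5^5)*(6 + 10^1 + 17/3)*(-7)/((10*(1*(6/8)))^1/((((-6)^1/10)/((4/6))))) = 284284/5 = 56856.80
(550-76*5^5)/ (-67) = 236950/ 67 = 3536.57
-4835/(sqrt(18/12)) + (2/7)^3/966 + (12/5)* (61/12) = 10105829/828345 - 4835* sqrt(6)/3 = -3935.56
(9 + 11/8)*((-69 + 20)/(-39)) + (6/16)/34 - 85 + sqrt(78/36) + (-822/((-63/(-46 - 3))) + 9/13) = -2512663/3536 + sqrt(78)/6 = -709.12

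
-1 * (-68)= 68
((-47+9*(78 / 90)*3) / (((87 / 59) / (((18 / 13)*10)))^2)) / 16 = -18484110 / 142129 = -130.05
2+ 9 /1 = 11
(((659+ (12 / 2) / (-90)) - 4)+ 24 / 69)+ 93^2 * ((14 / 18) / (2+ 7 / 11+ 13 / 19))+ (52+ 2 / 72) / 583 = 2245595913959 / 837526140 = 2681.22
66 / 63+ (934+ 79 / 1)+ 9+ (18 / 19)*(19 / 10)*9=1039.25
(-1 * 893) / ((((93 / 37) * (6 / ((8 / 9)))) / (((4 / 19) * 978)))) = -9070624 / 837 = -10837.07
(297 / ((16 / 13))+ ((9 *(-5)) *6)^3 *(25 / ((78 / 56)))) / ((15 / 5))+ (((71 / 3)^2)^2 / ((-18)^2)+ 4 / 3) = -117760488.41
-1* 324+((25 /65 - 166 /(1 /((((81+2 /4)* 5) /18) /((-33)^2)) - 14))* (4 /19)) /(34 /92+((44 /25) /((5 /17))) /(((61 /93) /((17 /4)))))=-167805075878812 /517878361663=-324.02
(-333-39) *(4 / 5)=-1488 / 5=-297.60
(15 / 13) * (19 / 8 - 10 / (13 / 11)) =-9495 / 1352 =-7.02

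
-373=-373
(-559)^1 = -559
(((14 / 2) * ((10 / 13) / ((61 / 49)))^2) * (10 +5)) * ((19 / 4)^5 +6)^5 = 593940501077749659351537454133166937875 / 177005257629519314944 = 3355496379214318348.81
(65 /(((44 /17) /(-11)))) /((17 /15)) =-243.75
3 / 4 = 0.75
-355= -355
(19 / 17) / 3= 19 / 51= 0.37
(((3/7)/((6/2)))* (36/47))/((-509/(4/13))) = -144/2176993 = -0.00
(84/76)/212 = 21/4028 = 0.01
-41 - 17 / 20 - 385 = -8537 / 20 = -426.85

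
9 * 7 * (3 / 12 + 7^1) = 1827 / 4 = 456.75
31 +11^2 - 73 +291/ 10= 1081/ 10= 108.10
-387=-387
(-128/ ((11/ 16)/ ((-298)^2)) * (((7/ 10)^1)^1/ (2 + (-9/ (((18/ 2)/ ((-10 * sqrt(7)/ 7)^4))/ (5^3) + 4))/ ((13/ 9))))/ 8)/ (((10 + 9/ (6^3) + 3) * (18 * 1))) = -10344802251090944/ 742692955785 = -13928.77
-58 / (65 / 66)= -3828 / 65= -58.89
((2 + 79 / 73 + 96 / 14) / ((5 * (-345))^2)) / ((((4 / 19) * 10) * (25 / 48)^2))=3088032 / 527966796875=0.00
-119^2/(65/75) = -212415/13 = -16339.62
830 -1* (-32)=862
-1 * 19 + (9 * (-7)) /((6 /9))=-227 /2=-113.50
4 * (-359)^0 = 4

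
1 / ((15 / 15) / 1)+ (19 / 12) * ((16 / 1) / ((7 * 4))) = 40 / 21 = 1.90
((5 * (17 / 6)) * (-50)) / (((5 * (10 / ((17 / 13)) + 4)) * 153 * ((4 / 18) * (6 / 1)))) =-425 / 7128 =-0.06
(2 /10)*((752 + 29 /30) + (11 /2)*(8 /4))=22919 /150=152.79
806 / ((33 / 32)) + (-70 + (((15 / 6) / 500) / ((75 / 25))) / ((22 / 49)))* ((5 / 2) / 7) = 363157 / 480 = 756.58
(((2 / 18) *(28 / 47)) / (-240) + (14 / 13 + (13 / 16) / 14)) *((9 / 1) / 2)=20965129 / 4105920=5.11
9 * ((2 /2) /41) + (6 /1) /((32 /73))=13.91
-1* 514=-514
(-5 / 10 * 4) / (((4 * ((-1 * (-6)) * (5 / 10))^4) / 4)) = -2 / 81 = -0.02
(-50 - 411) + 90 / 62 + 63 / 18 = -28275 / 62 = -456.05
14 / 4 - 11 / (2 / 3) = -13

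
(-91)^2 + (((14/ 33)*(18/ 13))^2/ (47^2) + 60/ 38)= 7108647580393/ 858264979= 8282.58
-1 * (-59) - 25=34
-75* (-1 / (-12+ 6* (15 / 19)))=-475 / 46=-10.33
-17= -17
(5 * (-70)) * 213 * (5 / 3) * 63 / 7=-1118250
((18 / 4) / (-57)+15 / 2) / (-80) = -141 / 1520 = -0.09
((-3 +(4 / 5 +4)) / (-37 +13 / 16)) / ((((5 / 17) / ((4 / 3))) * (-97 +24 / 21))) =7616 / 3237575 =0.00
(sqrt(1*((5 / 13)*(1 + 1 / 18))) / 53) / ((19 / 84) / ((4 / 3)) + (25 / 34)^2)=16184*sqrt(2470) / 47522397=0.02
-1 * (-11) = 11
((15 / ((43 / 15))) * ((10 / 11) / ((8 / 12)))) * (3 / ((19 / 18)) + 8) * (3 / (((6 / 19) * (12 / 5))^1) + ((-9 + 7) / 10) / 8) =2734650 / 8987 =304.29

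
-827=-827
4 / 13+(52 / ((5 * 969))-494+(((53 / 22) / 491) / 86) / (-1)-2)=-29002977380093 / 58511301420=-495.68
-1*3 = -3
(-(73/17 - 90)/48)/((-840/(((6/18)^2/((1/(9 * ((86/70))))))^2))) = -2693993/839664000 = -0.00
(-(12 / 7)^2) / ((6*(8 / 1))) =-3 / 49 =-0.06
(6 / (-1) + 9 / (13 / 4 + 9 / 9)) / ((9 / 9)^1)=-66 / 17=-3.88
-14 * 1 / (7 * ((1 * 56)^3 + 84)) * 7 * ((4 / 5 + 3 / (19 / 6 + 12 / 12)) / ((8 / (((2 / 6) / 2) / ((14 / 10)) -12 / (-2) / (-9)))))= 437 / 52710000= 0.00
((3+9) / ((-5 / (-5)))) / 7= 12 / 7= 1.71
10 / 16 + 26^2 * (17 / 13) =7077 / 8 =884.62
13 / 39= 0.33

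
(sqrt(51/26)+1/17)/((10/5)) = 1/34+sqrt(1326)/52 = 0.73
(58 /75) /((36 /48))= 232 /225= 1.03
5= 5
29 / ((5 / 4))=116 / 5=23.20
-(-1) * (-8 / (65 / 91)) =-56 / 5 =-11.20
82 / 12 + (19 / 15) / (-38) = 34 / 5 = 6.80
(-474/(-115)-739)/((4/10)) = -84511/46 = -1837.20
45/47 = 0.96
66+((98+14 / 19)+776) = 17874 / 19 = 940.74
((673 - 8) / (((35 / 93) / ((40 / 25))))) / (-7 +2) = -14136 / 25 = -565.44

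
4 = 4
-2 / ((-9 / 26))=52 / 9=5.78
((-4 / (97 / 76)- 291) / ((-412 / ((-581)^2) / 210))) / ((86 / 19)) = 186541272015 / 16684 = 11180848.24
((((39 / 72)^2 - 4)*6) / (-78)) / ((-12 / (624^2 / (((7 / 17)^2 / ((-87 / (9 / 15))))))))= 166153325 / 21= 7912063.10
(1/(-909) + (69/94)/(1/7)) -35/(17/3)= -1.04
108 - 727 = -619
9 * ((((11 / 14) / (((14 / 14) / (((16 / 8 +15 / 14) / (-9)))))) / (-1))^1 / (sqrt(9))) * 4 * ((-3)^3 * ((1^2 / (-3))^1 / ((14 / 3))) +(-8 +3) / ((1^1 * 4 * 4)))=85613 / 16464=5.20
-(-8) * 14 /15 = 112 /15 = 7.47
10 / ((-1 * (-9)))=10 / 9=1.11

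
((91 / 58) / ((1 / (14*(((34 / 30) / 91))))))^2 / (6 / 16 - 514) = -16184 / 111075075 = -0.00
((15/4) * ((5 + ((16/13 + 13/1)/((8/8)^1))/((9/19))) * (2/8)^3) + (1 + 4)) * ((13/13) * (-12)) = -17605/208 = -84.64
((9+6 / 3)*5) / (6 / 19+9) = 1045 / 177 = 5.90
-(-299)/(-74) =-299/74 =-4.04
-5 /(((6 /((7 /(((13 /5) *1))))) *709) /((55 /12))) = -9625 /663624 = -0.01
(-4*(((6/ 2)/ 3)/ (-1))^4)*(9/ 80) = -9/ 20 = -0.45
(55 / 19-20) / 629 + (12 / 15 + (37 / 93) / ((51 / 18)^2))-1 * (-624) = 624.82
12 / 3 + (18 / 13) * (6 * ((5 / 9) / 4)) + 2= 7.15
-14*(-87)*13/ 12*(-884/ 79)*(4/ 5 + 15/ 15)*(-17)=178465014/ 395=451810.16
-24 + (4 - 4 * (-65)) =240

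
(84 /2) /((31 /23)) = 966 /31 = 31.16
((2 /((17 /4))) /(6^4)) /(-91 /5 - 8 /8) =-5 /264384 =-0.00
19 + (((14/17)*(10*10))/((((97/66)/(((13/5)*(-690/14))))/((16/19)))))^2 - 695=35889274890024764/981631561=36560840.46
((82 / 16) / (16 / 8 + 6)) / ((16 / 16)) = 41 / 64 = 0.64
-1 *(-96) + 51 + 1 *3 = 150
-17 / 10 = -1.70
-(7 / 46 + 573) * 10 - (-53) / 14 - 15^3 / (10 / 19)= -1954578 / 161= -12140.24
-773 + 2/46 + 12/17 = -301950/391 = -772.25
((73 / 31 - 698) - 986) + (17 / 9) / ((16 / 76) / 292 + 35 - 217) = -224738128 / 133641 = -1681.66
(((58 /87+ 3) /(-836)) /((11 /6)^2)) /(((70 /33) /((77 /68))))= -9 /12920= -0.00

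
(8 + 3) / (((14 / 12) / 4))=264 / 7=37.71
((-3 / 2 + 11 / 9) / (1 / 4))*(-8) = 80 / 9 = 8.89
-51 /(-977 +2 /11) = 561 /10745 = 0.05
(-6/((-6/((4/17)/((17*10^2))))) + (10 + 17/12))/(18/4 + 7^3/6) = 989837/5346500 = 0.19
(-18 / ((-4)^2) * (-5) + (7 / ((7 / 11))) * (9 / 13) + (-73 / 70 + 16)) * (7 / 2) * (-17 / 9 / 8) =-581621 / 24960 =-23.30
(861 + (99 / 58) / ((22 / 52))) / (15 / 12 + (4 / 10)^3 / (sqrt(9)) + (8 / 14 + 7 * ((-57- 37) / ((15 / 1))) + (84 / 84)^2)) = -263403000 / 12491779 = -21.09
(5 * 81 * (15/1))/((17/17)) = 6075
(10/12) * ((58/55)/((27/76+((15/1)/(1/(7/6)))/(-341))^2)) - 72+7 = -55.49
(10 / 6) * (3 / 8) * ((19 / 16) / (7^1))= 95 / 896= 0.11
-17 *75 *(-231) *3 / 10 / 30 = 11781 / 4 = 2945.25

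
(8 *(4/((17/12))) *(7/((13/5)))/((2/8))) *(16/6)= 143360/221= 648.69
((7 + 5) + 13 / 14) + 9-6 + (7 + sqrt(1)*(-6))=237 / 14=16.93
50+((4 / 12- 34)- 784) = -2303 / 3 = -767.67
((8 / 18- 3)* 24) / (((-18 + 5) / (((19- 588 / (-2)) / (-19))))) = -57592 / 741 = -77.72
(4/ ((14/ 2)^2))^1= 4/ 49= 0.08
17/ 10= 1.70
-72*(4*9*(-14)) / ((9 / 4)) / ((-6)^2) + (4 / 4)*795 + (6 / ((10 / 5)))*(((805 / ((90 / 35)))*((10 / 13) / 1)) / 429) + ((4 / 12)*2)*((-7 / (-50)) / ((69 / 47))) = 11974876211 / 9620325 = 1244.75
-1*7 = -7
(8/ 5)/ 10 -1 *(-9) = 229/ 25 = 9.16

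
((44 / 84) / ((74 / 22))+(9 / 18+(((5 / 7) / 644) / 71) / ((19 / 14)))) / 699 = 2258362 / 2407353903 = 0.00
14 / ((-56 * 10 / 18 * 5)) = -9 / 100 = -0.09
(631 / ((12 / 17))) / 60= 10727 / 720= 14.90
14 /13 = 1.08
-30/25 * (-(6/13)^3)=1296/10985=0.12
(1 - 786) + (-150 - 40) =-975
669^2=447561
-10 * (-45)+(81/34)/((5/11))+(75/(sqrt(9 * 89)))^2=6994049/15130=462.26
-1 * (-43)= 43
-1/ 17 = -0.06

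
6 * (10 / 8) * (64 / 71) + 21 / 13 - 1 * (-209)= 200638 / 923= 217.38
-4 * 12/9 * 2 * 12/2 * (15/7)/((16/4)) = -240/7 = -34.29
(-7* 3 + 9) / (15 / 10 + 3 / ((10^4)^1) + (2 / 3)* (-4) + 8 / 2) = -360000 / 85009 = -4.23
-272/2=-136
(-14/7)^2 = 4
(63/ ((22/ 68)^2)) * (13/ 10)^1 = 473382/ 605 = 782.45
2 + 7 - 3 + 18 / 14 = 51 / 7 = 7.29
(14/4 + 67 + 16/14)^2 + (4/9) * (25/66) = 298794473/58212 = 5132.87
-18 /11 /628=-9 /3454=-0.00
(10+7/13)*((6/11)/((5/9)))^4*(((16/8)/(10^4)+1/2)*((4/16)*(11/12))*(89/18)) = 600227042319/108143750000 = 5.55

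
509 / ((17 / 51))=1527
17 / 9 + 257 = 2330 / 9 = 258.89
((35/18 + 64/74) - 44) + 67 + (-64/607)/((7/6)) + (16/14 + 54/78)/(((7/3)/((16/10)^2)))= 178537477943/6437872350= 27.73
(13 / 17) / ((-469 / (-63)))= 117 / 1139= 0.10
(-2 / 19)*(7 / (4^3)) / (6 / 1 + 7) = -7 / 7904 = -0.00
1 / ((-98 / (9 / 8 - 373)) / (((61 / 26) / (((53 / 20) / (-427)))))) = -7907125 / 5512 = -1434.53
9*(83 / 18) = 83 / 2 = 41.50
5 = 5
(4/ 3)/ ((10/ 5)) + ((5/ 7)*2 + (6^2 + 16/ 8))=40.10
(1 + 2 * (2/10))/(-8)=-7/40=-0.18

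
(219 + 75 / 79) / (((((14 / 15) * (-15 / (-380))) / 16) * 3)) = 17607680 / 553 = 31840.29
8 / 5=1.60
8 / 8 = 1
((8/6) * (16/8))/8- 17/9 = -14/9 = -1.56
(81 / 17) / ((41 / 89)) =7209 / 697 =10.34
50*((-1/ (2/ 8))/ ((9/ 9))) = -200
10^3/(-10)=-100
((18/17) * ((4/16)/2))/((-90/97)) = -97/680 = -0.14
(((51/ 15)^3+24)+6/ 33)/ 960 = 87293/ 1320000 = 0.07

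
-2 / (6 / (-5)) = 5 / 3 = 1.67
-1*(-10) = 10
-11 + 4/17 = -183/17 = -10.76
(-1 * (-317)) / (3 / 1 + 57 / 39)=4121 / 58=71.05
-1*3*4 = -12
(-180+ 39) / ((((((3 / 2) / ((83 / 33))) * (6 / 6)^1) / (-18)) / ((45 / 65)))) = 421308 / 143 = 2946.21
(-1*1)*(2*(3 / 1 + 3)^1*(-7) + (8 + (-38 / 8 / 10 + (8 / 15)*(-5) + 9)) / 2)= 18497 / 240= 77.07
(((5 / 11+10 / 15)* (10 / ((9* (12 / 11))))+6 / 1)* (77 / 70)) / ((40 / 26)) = 165451 / 32400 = 5.11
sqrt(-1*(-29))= sqrt(29)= 5.39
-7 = -7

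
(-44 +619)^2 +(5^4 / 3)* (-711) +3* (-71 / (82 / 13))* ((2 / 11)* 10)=82279810 / 451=182438.60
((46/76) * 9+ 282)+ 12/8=5490/19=288.95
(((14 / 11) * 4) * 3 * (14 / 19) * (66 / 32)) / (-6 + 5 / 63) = -27783 / 7087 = -3.92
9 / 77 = 0.12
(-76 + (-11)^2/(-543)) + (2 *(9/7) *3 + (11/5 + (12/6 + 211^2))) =844899421/19005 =44456.69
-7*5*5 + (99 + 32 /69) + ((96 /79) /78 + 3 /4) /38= -813397043 /10771176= -75.52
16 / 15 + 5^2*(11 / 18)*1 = 1471 / 90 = 16.34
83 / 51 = 1.63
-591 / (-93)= 197 / 31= 6.35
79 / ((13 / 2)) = 158 / 13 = 12.15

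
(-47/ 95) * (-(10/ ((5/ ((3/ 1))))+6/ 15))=1504/ 475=3.17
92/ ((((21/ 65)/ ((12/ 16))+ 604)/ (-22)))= -16445/ 4911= -3.35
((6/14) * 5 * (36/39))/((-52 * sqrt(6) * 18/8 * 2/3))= -5 * sqrt(6)/1183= -0.01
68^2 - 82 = 4542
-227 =-227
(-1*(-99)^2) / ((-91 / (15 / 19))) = 147015 / 1729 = 85.03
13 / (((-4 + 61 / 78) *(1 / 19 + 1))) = -9633 / 2510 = -3.84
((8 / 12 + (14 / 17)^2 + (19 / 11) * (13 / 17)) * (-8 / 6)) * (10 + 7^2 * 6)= -30914368 / 28611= -1080.51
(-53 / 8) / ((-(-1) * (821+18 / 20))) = -265 / 32876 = -0.01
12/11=1.09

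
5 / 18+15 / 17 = 355 / 306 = 1.16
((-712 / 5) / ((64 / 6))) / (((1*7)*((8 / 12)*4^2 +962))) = -801 / 408520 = -0.00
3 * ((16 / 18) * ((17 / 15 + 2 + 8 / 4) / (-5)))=-616 / 225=-2.74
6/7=0.86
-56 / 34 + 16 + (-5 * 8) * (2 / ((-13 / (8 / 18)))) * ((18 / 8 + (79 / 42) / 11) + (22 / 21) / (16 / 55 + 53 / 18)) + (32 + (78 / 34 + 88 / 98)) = 587724564313 / 10301530239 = 57.05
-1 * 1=-1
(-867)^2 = 751689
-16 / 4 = -4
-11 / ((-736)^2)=-11 / 541696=-0.00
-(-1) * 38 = 38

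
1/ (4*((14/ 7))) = 1/ 8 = 0.12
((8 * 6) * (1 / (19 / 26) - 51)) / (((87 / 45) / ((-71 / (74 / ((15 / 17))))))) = 361546200 / 346579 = 1043.19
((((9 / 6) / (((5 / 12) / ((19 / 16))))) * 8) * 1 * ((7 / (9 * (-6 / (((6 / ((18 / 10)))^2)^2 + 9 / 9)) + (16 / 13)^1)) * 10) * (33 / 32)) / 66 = 156870441 / 3341888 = 46.94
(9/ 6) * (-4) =-6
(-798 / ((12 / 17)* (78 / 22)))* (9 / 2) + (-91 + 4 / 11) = -872587 / 572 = -1525.50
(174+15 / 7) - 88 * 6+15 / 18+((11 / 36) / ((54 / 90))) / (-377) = -100046383 / 285012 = -351.03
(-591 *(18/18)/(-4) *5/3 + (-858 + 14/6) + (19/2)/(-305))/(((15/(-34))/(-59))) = -2237270737/27450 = -81503.49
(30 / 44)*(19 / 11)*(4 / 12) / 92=0.00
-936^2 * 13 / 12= -949104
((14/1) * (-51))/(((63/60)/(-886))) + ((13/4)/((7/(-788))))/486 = 2049634399/3402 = 602479.25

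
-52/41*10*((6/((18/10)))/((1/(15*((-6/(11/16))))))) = 2496000/451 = 5534.37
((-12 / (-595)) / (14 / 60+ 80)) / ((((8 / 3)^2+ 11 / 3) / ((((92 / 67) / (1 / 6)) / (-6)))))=-59616 / 1861528067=-0.00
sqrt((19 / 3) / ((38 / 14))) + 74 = sqrt(21) / 3 + 74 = 75.53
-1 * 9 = -9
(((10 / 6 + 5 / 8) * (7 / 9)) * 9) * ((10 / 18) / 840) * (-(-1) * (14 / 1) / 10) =77 / 5184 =0.01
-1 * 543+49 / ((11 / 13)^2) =-57422 / 121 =-474.56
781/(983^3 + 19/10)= 7810/9498620889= 0.00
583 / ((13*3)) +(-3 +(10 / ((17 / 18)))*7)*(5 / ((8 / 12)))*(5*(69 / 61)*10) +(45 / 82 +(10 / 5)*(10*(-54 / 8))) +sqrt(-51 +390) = sqrt(339) +99646324997 / 3316326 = 30065.62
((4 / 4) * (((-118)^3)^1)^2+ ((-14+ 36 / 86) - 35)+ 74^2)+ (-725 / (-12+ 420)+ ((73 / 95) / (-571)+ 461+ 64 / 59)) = 151576679369695969367047 / 56148782520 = 2699554158911.73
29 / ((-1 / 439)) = -12731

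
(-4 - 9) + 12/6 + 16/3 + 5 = -2/3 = -0.67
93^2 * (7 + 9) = 138384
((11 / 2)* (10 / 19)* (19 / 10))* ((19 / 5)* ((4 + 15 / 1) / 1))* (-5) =-3971 / 2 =-1985.50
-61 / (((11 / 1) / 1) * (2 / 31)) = -85.95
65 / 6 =10.83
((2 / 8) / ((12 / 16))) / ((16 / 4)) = 1 / 12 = 0.08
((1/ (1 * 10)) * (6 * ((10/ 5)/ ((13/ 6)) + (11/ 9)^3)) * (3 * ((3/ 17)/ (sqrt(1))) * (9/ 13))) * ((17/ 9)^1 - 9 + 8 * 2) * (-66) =-9169952/ 25857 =-354.64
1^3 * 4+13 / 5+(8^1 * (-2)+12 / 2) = -17 / 5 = -3.40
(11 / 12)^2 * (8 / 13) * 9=121 / 26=4.65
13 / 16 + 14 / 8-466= -7415 / 16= -463.44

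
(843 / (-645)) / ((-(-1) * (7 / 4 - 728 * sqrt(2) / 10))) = 5620 / 26037403 + 233792 * sqrt(2) / 26037403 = 0.01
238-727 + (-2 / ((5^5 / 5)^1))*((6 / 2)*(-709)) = -482.19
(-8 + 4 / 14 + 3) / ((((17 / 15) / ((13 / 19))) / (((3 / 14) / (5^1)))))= -3861 / 31654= -0.12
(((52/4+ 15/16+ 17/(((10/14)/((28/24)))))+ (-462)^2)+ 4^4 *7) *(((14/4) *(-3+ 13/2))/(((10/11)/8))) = 27848323811/1200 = 23206936.51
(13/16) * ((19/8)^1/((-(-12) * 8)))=247/12288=0.02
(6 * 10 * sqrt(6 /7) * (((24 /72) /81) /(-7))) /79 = -0.00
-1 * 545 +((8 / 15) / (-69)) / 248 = -17486326 / 32085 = -545.00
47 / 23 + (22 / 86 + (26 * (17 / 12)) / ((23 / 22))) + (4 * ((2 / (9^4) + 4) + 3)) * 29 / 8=1804356419 / 12977658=139.04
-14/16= -7/8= -0.88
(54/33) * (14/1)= 252/11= 22.91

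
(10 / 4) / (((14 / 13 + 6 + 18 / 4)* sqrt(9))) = 0.07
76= 76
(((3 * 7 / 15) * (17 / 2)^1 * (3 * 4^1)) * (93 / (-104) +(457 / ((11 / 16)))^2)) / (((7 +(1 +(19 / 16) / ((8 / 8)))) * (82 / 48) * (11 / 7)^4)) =3112569806746848 / 4721210065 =659273.74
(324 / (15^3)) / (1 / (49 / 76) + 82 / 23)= 2254 / 120125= 0.02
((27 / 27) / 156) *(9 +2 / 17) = 155 / 2652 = 0.06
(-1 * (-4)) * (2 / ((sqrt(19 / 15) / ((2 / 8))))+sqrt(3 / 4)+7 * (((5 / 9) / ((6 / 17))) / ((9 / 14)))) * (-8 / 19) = -133280 / 4617 -16 * sqrt(3) / 19 -16 * sqrt(285) / 361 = -31.07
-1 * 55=-55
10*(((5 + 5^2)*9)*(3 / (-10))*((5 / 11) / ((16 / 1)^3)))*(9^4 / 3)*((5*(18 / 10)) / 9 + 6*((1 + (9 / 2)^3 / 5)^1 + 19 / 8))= -578384955 / 22528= -25674.05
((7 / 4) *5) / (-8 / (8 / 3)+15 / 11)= -385 / 72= -5.35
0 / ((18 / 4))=0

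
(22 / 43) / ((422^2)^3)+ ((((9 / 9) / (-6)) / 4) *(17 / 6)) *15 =-645077818715482877 / 364279238804037408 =-1.77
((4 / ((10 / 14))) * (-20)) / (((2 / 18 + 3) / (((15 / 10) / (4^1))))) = -27 / 2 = -13.50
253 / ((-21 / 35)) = -1265 / 3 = -421.67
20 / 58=10 / 29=0.34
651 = 651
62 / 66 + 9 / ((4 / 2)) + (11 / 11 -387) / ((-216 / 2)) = 2677 / 297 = 9.01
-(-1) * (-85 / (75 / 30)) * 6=-204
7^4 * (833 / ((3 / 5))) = 10000165 / 3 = 3333388.33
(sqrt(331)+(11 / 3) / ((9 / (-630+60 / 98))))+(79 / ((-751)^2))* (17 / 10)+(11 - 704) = -931.22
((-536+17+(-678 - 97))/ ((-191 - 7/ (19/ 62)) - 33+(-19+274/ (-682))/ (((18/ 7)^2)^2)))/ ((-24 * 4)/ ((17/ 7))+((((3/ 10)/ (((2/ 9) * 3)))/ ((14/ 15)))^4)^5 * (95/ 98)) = -802894591040922711010722412329213046315246682112/ 6065182689938124271971868577846572451714712468353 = -0.13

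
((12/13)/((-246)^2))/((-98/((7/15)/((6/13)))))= -1/6354180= -0.00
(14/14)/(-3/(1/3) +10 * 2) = 0.09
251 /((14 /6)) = 753 /7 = 107.57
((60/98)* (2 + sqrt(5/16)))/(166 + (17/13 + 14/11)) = 2145* sqrt(5)/2362486 + 8580/1181243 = 0.01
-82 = -82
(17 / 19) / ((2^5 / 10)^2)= 425 / 4864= 0.09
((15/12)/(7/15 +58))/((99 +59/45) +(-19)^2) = 3375/72822572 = 0.00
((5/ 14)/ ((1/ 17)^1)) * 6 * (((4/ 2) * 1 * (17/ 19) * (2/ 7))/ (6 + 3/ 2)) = 2312/ 931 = 2.48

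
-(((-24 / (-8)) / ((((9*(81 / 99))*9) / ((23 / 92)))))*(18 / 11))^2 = -1 / 2916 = -0.00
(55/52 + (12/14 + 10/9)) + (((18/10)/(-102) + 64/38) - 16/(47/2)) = 4.01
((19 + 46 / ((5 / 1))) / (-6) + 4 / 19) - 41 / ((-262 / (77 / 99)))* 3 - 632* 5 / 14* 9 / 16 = -131.09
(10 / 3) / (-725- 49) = -5 / 1161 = -0.00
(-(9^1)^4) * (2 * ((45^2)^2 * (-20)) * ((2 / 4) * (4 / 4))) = 538084012500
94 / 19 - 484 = -9102 / 19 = -479.05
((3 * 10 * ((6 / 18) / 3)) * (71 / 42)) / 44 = 355 / 2772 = 0.13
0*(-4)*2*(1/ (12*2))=0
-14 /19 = -0.74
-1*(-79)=79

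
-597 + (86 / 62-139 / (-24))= -438827 / 744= -589.82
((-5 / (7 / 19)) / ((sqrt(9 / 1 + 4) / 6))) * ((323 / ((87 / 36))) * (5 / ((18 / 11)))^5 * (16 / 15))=-12354624837500 * sqrt(13) / 51943437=-857571.93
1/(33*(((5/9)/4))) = 12/55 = 0.22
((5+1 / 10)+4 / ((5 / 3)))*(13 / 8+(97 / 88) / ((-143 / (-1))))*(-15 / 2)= -2311425 / 25168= -91.84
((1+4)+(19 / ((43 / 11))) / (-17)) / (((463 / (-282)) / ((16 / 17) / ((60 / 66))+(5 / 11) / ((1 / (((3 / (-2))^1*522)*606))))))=195968204268504 / 316453555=619263.72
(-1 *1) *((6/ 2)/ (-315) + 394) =-41369/ 105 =-393.99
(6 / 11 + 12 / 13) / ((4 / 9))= 945 / 286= 3.30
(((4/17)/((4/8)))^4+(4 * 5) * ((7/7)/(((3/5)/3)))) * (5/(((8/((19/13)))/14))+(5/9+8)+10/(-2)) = 15979135801/9771957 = 1635.20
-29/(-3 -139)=29/142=0.20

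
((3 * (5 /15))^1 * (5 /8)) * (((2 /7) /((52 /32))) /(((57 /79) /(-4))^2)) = 998560 /295659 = 3.38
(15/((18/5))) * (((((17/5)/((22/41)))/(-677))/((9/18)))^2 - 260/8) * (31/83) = -931219002739/18411992588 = -50.58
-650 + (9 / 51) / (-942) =-3469701 / 5338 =-650.00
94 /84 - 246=-10285 /42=-244.88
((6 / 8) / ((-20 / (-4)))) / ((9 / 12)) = 1 / 5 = 0.20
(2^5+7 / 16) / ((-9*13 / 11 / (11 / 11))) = -1903 / 624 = -3.05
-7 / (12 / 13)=-91 / 12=-7.58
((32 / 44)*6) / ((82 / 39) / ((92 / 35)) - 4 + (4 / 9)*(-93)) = -0.10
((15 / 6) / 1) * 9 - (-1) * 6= 57 / 2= 28.50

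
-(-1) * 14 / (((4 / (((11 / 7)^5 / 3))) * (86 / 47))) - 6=135901 / 1238916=0.11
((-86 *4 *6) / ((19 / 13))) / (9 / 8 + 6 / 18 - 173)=643968 / 78223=8.23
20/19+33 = 647/19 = 34.05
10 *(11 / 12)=55 / 6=9.17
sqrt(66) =8.12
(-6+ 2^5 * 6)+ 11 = 197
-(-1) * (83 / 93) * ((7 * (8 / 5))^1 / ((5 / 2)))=9296 / 2325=4.00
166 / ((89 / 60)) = 9960 / 89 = 111.91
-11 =-11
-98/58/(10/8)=-196/145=-1.35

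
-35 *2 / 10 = -7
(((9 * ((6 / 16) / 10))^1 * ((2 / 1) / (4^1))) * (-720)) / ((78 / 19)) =-1539 / 52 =-29.60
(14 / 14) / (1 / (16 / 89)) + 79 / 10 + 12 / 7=9.79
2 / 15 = 0.13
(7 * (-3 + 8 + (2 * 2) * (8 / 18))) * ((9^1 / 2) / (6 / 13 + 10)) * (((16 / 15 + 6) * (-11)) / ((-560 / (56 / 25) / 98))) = 158575417 / 255000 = 621.86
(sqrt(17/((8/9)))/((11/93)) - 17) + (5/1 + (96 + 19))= 279 * sqrt(34)/44 + 103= 139.97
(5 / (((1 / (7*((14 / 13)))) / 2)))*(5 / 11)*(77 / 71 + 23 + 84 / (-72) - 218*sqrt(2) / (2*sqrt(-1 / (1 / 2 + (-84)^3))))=1839950 / 2343 - 534100*sqrt(1185407) / 143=-4065710.09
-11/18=-0.61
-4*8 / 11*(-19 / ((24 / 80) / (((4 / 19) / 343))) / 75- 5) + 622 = 108076126 / 169785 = 636.55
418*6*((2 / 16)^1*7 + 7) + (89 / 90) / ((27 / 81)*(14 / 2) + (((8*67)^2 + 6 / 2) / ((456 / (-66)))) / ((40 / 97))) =5735687519255 / 290407206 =19750.50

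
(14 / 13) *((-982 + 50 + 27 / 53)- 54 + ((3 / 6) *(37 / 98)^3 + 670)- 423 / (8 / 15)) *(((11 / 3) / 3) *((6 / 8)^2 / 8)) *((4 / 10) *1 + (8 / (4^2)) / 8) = -9002827479459 / 189727096832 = -47.45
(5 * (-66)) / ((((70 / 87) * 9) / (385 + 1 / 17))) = -2088174 / 119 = -17547.68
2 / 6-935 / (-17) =166 / 3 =55.33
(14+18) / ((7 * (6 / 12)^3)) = 256 / 7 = 36.57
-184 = -184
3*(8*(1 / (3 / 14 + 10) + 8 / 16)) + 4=2624 / 143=18.35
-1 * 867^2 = -751689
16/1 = 16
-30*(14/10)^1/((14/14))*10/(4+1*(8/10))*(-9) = 1575/2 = 787.50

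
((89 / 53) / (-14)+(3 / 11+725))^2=35030974177809 / 66618244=525846.56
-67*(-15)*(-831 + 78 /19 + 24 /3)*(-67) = 1047665265 /19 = 55140277.11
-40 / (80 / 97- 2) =1940 / 57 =34.04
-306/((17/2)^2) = -72/17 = -4.24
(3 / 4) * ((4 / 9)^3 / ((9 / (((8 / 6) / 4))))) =16 / 6561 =0.00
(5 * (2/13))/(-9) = -10/117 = -0.09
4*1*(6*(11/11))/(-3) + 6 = -2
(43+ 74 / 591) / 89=25487 / 52599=0.48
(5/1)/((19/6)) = 30/19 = 1.58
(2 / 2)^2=1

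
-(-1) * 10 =10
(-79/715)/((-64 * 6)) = 79/274560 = 0.00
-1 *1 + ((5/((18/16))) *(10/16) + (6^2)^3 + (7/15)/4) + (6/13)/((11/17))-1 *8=1200786643/25740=46650.61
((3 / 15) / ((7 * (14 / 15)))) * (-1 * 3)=-9 / 98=-0.09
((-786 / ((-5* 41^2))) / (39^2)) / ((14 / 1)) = 131 / 29829345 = 0.00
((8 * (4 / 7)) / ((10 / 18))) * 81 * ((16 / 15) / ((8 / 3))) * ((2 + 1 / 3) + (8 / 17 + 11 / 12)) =2950992 / 2975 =991.93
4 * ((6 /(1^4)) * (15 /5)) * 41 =2952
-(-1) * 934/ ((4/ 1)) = 467/ 2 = 233.50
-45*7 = -315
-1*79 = -79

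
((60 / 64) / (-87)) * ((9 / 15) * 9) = -27 / 464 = -0.06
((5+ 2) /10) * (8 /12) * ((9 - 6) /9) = 7 /45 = 0.16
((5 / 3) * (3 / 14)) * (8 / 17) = 20 / 119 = 0.17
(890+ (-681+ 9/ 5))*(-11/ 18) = -5797/ 45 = -128.82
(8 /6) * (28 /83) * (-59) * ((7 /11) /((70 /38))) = -125552 /13695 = -9.17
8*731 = 5848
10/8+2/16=11/8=1.38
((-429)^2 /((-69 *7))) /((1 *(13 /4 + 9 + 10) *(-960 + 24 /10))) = 102245 /5717271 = 0.02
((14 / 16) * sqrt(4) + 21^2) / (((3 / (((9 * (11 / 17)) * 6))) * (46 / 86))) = 327789 / 34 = 9640.85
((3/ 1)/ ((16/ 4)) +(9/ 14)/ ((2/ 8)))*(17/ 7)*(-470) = -371535/ 98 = -3791.17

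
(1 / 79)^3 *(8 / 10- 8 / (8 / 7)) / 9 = -31 / 22186755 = -0.00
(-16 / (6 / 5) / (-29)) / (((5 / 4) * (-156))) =-8 / 3393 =-0.00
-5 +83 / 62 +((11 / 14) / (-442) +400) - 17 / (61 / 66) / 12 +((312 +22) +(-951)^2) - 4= 10591336838211 / 11701508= 905125.80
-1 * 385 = -385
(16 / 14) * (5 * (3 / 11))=120 / 77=1.56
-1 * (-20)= 20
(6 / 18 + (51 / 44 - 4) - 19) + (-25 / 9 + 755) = 289363 / 396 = 730.71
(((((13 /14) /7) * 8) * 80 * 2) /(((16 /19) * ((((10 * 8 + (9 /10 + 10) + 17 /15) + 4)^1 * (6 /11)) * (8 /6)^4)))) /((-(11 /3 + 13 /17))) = -280598175 /1020934208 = -0.27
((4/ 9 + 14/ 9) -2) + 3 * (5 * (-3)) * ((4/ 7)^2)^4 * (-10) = 29491200/ 5764801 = 5.12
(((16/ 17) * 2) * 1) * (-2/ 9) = -64/ 153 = -0.42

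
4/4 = 1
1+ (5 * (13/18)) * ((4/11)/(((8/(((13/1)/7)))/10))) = 5611/1386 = 4.05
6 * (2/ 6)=2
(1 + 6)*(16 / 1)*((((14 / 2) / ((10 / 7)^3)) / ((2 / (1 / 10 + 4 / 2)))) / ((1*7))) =50421 / 1250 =40.34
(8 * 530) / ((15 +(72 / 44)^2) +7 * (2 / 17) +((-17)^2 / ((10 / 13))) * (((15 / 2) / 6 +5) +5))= 1.00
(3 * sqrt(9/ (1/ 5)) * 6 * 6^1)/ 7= 324 * sqrt(5)/ 7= 103.50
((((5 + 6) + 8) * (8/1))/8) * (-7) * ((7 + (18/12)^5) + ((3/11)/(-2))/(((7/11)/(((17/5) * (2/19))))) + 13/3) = -1203409/480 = -2507.10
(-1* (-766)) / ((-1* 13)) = -766 / 13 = -58.92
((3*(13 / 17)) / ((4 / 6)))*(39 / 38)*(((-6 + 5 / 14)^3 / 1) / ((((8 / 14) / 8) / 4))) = -2249736957 / 63308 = -35536.38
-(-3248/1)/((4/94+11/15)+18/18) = 572460/313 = 1828.95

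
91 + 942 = 1033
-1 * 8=-8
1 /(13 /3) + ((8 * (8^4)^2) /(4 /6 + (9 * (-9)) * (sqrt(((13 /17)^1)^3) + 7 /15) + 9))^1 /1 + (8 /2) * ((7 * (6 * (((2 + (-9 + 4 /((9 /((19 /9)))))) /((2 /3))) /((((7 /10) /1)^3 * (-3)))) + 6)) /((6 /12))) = 71924566526423883169 /40733073347967-540592098508800 * sqrt(221) /2368339633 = -1627543.31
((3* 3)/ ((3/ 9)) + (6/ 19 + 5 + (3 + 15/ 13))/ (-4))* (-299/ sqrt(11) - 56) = -559751* sqrt(11)/ 836 - 340718/ 247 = -3600.10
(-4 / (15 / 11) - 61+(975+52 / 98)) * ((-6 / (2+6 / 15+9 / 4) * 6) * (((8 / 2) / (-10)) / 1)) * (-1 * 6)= -128644608 / 7595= -16938.07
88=88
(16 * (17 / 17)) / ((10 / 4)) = 32 / 5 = 6.40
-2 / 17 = -0.12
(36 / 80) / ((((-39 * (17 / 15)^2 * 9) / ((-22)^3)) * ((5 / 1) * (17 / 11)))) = 87846 / 63869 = 1.38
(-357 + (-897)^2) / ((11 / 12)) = 9651024 / 11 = 877365.82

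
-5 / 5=-1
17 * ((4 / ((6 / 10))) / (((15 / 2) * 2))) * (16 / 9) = 1088 / 81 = 13.43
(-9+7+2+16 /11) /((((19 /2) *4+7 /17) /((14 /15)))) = 3808 /107745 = 0.04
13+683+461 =1157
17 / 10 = 1.70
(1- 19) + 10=-8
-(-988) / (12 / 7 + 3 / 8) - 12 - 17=3995 / 9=443.89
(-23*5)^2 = 13225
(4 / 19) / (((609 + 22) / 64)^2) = 16384 / 7565059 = 0.00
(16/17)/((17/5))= 80/289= 0.28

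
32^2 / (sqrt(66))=126.05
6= 6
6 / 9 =0.67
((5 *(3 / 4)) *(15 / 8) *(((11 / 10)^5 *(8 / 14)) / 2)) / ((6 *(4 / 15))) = 1449459 / 716800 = 2.02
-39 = -39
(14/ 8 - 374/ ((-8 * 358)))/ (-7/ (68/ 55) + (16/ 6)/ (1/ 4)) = 137343/ 365518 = 0.38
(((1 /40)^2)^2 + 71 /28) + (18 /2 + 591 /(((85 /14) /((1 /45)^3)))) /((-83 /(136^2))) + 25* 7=-132159409704781 /72285696000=-1828.29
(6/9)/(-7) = -2/21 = -0.10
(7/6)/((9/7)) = 49/54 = 0.91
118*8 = 944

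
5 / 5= 1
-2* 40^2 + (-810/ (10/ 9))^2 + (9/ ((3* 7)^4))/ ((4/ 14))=3261359935/ 6174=528241.00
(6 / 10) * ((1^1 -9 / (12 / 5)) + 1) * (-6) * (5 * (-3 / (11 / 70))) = -6615 / 11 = -601.36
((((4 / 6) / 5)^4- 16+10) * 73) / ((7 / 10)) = -44345164 / 70875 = -625.68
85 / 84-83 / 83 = 1 / 84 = 0.01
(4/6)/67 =0.01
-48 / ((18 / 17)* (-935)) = 8 / 165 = 0.05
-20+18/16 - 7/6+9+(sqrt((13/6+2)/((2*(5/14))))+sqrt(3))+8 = -73/24+sqrt(3)+sqrt(210)/6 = 1.11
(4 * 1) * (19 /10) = 38 /5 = 7.60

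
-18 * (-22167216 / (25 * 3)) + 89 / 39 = 5187130769 / 975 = 5320134.12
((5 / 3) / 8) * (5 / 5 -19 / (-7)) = 65 / 84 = 0.77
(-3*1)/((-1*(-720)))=-1/240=-0.00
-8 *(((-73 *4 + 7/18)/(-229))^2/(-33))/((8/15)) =137760005/186899724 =0.74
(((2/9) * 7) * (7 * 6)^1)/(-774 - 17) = -28/339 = -0.08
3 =3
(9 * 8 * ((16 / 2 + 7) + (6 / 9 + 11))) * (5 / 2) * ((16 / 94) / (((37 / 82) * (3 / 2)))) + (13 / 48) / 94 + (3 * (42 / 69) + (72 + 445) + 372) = 8055560279 / 3839712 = 2097.96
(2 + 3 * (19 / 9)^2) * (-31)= -12865 / 27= -476.48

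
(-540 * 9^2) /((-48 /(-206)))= -375435 /2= -187717.50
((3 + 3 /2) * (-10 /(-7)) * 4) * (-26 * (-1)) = 4680 /7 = 668.57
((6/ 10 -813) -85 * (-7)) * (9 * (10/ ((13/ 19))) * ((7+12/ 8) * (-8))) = 25279272/ 13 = 1944559.38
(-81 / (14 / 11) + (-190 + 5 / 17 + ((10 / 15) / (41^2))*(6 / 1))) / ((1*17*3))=-101358305 / 20403978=-4.97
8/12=2/3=0.67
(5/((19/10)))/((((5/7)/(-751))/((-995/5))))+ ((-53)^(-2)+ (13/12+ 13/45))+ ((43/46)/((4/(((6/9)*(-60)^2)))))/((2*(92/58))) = 2799055306685053/5081986620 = 550779.75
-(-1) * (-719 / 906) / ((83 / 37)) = -26603 / 75198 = -0.35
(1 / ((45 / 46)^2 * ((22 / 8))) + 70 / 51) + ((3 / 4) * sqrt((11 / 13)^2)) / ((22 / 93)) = 174668677 / 39382200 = 4.44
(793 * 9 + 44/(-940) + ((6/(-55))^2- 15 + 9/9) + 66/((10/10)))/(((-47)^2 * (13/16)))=16353457792/4082839475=4.01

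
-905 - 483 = -1388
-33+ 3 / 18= -197 / 6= -32.83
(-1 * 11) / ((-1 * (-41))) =-11 / 41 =-0.27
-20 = -20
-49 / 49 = -1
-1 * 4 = -4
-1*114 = -114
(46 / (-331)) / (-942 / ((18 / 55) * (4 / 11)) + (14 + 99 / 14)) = 3864 / 219494375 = 0.00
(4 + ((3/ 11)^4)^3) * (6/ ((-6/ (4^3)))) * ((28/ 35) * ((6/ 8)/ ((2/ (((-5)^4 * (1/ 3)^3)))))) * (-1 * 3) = 50214856153300000/ 9415285130163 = 5333.33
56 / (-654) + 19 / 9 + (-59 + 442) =377710 / 981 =385.03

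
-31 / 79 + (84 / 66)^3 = 175515 / 105149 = 1.67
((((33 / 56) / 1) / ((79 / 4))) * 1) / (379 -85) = 11 / 108388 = 0.00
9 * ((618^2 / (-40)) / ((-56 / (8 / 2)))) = 859329 / 140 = 6138.06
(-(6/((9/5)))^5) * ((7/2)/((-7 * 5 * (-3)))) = -13.72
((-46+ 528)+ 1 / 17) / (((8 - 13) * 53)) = -1639 / 901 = -1.82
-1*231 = -231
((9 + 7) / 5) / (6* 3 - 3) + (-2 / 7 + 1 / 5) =67 / 525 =0.13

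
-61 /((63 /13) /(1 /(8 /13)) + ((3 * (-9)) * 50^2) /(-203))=-2092727 /11509812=-0.18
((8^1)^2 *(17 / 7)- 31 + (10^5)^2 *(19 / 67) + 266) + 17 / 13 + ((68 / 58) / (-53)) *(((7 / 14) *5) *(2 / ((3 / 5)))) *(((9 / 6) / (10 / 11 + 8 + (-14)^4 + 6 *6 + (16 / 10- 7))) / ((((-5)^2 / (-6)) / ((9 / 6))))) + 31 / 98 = 786897582538333989271895 / 277484898638038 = 2835821287.57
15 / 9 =5 / 3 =1.67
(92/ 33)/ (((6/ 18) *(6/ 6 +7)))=23/ 22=1.05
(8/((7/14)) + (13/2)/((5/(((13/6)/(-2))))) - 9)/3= 671/360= 1.86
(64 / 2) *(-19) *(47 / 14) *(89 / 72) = -158954 / 63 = -2523.08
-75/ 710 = -15/ 142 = -0.11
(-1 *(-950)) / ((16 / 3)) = 178.12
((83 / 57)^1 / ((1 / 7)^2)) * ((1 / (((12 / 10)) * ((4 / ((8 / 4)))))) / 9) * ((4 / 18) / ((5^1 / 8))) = 16268 / 13851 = 1.17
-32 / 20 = -8 / 5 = -1.60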